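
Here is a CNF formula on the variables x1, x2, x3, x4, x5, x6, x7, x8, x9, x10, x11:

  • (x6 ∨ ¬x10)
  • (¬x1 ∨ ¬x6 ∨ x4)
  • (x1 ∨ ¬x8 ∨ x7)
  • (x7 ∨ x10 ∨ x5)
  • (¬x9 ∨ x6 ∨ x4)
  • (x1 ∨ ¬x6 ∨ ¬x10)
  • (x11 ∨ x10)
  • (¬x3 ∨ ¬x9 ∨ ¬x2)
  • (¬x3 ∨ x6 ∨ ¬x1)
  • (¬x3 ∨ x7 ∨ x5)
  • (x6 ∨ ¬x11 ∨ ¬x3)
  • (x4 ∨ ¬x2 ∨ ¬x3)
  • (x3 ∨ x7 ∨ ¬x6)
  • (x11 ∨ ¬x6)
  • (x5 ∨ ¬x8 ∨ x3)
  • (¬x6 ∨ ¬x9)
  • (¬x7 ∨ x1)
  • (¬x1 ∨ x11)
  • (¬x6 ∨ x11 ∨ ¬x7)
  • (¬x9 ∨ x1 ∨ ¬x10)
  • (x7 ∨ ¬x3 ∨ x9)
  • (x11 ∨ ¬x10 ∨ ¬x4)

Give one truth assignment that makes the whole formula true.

x1 = T  x2 = F  x3 = F  x4 = T  x5 = F  x6 = T  x7 = T  x8 = F  x9 = F  x10 = F  x11 = T

Check each clause:
  1. (x6 ∨ ¬x10) — ¬x10 is true.
  2. (¬x6 ∨ x4 ∨ ¬x1) — x4 is true.
  3. (¬x8 ∨ x1 ∨ x7) — ¬x8 is true.
  4. (x5 ∨ x7 ∨ x10) — x7 is true.
  5. (x6 ∨ ¬x9 ∨ x4) — x4 is true.
  6. (¬x10 ∨ ¬x6 ∨ x1) — x1 is true.
  7. (x10 ∨ x11) — x11 is true.
  8. (¬x9 ∨ ¬x2 ∨ ¬x3) — ¬x3 is true.
  9. (¬x1 ∨ x6 ∨ ¬x3) — ¬x3 is true.
  10. (x5 ∨ ¬x3 ∨ x7) — ¬x3 is true.
  11. (¬x3 ∨ ¬x11 ∨ x6) — ¬x3 is true.
  12. (¬x2 ∨ x4 ∨ ¬x3) — x4 is true.
  13. (x7 ∨ ¬x6 ∨ x3) — x7 is true.
  14. (x11 ∨ ¬x6) — x11 is true.
  15. (x5 ∨ x3 ∨ ¬x8) — ¬x8 is true.
  16. (¬x6 ∨ ¬x9) — ¬x9 is true.
  17. (¬x7 ∨ x1) — x1 is true.
  18. (x11 ∨ ¬x1) — x11 is true.
  19. (¬x7 ∨ x11 ∨ ¬x6) — x11 is true.
  20. (x1 ∨ ¬x10 ∨ ¬x9) — x1 is true.
  21. (¬x3 ∨ x9 ∨ x7) — ¬x3 is true.
  22. (¬x10 ∨ x11 ∨ ¬x4) — x11 is true.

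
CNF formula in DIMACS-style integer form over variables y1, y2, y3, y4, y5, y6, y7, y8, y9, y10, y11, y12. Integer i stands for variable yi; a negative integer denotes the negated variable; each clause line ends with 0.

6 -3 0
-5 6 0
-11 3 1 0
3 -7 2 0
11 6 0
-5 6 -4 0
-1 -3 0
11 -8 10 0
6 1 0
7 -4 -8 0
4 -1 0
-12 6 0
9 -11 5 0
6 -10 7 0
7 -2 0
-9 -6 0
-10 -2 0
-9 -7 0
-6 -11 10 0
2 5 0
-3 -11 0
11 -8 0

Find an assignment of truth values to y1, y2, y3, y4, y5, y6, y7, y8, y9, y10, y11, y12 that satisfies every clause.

y1 = F, y2 = T, y3 = T, y4 = T, y5 = F, y6 = T, y7 = T, y8 = F, y9 = F, y10 = F, y11 = F, y12 = T

Pure literal: y8 appears only negated; assign y8 = False.
Set y1 = False and propagate.
  then y6 is forced to True.
  then y9 is forced to False.
Try y2 = True.
  then y7 is forced to True.
  then y10 is forced to False.
  then y11 is forced to False.
y3, y4, y5, y12 are now unconstrained; take y3 = True, y4 = True, y5 = False, y12 = True.
Every clause has at least one true literal under this assignment.
Check each clause:
  1. (NOT y3 OR y6) — y6 is true.
  2. (y6 OR NOT y5) — NOT y5 is true.
  3. (y1 OR NOT y11 OR y3) — y3 is true.
  4. (y3 OR y2 OR NOT y7) — y2 is true.
  5. (y11 OR y6) — y6 is true.
  6. (y6 OR NOT y5 OR NOT y4) — NOT y5 is true.
  7. (NOT y3 OR NOT y1) — NOT y1 is true.
  8. (y10 OR y11 OR NOT y8) — NOT y8 is true.
  9. (y1 OR y6) — y6 is true.
  10. (NOT y8 OR NOT y4 OR y7) — NOT y8 is true.
  11. (NOT y1 OR y4) — y4 is true.
  12. (NOT y12 OR y6) — y6 is true.
  13. (NOT y11 OR y9 OR y5) — NOT y11 is true.
  14. (y6 OR y7 OR NOT y10) — y6 is true.
  15. (y7 OR NOT y2) — y7 is true.
  16. (NOT y9 OR NOT y6) — NOT y9 is true.
  17. (NOT y10 OR NOT y2) — NOT y10 is true.
  18. (NOT y7 OR NOT y9) — NOT y9 is true.
  19. (NOT y6 OR NOT y11 OR y10) — NOT y11 is true.
  20. (y2 OR y5) — y2 is true.
  21. (NOT y3 OR NOT y11) — NOT y11 is true.
  22. (y11 OR NOT y8) — NOT y8 is true.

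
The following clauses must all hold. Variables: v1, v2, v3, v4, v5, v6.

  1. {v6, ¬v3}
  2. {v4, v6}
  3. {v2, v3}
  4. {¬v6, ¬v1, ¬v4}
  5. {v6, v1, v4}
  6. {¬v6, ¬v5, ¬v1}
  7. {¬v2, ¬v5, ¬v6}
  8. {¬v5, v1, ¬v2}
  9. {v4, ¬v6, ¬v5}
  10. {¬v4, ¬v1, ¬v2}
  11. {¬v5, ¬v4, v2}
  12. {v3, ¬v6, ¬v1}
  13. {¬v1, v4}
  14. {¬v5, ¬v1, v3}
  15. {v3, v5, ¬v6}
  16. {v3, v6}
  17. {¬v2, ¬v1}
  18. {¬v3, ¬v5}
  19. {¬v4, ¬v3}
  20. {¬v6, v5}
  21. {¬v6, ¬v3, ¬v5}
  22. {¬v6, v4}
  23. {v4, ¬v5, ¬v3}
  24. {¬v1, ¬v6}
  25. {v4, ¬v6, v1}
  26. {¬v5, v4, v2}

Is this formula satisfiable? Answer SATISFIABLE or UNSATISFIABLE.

UNSATISFIABLE

v6 = True:
  propagation gives v5=True, v1=False, v2=False, v3=True; an empty clause results — contradiction.
v6 = False:
  propagation gives v3=False; an empty clause results — contradiction.
Every branch closes, so no satisfying assignment exists.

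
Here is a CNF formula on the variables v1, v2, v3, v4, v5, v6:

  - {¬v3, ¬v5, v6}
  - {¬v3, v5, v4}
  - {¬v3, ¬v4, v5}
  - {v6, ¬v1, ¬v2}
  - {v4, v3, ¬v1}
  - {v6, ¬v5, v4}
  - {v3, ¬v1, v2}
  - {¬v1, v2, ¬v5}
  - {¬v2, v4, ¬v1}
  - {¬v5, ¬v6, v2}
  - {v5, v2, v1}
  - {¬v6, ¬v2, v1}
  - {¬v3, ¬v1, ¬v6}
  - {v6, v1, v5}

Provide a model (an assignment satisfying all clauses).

Try v1 = True.
For the remaining variables, v2 = True, v3 = False, v4 = True, v5 = False, v6 = True works.
Every clause has at least one true literal under this assignment.

v1=T, v2=T, v3=F, v4=T, v5=F, v6=T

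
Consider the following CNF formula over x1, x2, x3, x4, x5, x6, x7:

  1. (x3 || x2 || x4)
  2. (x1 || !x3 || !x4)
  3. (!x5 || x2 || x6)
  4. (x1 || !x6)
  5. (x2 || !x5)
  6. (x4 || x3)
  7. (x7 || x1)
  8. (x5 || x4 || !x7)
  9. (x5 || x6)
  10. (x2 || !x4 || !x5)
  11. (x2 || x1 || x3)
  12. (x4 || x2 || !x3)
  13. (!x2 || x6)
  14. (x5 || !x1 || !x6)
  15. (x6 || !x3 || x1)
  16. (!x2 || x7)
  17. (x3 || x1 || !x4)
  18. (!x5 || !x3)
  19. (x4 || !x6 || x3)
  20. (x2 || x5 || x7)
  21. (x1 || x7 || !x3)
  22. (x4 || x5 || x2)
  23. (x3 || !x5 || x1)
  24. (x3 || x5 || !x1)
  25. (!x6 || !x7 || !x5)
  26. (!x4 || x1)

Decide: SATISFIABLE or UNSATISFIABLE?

x3 = True:
  propagation gives x5=False, x6=True, x1=True; an empty clause results — contradiction.
x3 = False:
  propagation gives x4=True, x1=True, x5=True, x2=True; an empty clause results — contradiction.
Every branch closes, so no satisfying assignment exists.

UNSATISFIABLE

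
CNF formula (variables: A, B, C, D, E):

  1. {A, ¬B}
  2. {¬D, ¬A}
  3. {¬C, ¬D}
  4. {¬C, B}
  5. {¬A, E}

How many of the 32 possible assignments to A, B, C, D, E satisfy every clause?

The models are:
  A=0 B=0 C=0 D=0 E=0
  A=0 B=0 C=0 D=0 E=1
  A=0 B=0 C=0 D=1 E=0
  A=0 B=0 C=0 D=1 E=1
  A=1 B=0 C=0 D=0 E=1
  A=1 B=1 C=0 D=0 E=1
  A=1 B=1 C=1 D=0 E=1
That's 7 in total.

7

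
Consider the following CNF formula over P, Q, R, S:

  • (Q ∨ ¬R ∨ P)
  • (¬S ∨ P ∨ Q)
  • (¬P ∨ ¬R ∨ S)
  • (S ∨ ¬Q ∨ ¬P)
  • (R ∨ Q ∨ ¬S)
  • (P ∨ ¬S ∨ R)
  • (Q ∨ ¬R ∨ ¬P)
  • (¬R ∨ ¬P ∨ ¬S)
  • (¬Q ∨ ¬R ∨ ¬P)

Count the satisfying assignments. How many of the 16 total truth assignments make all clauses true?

Satisfying assignments:
  P=F Q=F R=F S=F
  P=F Q=T R=F S=F
  P=F Q=T R=T S=F
  P=F Q=T R=T S=T
  P=T Q=F R=F S=F
  P=T Q=T R=F S=T
Count: 6.

6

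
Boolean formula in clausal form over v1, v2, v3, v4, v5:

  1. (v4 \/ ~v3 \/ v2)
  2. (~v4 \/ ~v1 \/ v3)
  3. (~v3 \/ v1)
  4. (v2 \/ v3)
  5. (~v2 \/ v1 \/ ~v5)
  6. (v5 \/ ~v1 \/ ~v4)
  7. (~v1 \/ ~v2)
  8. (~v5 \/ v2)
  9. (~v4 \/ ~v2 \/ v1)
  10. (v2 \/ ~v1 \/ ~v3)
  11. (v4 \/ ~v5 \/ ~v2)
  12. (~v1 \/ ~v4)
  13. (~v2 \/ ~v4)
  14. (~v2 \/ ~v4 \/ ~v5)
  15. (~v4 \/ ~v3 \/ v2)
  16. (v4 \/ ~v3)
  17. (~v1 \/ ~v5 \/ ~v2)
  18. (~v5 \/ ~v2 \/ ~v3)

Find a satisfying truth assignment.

v1 = False, v2 = True, v3 = False, v4 = False, v5 = False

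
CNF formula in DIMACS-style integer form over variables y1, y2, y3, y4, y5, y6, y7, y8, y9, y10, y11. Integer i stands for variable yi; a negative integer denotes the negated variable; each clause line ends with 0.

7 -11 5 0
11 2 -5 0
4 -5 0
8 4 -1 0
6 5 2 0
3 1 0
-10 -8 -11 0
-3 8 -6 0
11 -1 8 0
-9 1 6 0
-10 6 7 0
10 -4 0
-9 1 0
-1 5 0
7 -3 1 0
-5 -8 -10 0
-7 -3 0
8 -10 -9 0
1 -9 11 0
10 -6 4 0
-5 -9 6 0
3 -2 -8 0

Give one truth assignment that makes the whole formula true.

y1 = True, y2 = True, y3 = False, y4 = True, y5 = True, y6 = True, y7 = False, y8 = False, y9 = False, y10 = True, y11 = True

Check each clause:
  1. (y5 || y7 || !y11) — y5 is true.
  2. (y2 || y11 || !y5) — y11 is true.
  3. (!y5 || y4) — y4 is true.
  4. (y8 || y4 || !y1) — y4 is true.
  5. (y6 || y2 || y5) — y2 is true.
  6. (y3 || y1) — y1 is true.
  7. (!y10 || !y11 || !y8) — !y8 is true.
  8. (!y3 || y8 || !y6) — !y3 is true.
  9. (y11 || y8 || !y1) — y11 is true.
  10. (y6 || y1 || !y9) — y1 is true.
  11. (y7 || !y10 || y6) — y6 is true.
  12. (y10 || !y4) — y10 is true.
  13. (!y9 || y1) — y1 is true.
  14. (y5 || !y1) — y5 is true.
  15. (y7 || y1 || !y3) — y1 is true.
  16. (!y5 || !y10 || !y8) — !y8 is true.
  17. (!y3 || !y7) — !y7 is true.
  18. (!y10 || y8 || !y9) — !y9 is true.
  19. (y1 || !y9 || y11) — y1 is true.
  20. (!y6 || y10 || y4) — y10 is true.
  21. (y6 || !y9 || !y5) — y6 is true.
  22. (!y2 || !y8 || y3) — !y8 is true.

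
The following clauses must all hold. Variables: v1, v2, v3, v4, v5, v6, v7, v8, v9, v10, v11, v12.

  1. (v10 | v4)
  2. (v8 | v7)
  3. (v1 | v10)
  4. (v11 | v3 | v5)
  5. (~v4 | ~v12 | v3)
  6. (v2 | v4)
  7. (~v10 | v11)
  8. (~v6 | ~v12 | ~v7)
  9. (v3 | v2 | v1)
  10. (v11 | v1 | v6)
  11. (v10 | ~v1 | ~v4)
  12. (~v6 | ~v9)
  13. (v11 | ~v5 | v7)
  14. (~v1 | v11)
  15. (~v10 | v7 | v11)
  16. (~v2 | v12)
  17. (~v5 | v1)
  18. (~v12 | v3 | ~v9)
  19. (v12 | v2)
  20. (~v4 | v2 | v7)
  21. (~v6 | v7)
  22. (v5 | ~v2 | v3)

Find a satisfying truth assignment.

v1 = 1, v2 = 0, v3 = 1, v4 = 1, v5 = 0, v6 = 0, v7 = 1, v8 = 0, v9 = 0, v10 = 1, v11 = 1, v12 = 1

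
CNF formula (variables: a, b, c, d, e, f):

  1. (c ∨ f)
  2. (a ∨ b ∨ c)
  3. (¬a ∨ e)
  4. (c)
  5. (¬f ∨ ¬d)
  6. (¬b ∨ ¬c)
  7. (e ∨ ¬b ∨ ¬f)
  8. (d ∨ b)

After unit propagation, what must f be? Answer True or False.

False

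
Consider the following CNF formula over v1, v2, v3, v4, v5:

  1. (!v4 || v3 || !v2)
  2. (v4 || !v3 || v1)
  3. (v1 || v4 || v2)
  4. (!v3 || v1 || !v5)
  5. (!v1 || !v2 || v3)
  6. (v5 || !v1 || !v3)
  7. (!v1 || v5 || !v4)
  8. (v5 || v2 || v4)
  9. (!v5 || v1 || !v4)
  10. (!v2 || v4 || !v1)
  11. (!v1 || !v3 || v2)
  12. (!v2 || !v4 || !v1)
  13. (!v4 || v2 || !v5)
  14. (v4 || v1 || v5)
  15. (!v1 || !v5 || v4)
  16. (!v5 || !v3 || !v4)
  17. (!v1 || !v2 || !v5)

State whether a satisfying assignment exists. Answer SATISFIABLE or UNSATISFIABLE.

Try v1 = False.
Try v2 = False.
  then v4 is forced to True.
  then v5 is forced to False.
v3 is now unconstrained; take v3 = False.
Every clause has at least one true literal under this assignment.
So v1 = 0, v2 = 0, v3 = 0, v4 = 1, v5 = 0 is a satisfying assignment.

SATISFIABLE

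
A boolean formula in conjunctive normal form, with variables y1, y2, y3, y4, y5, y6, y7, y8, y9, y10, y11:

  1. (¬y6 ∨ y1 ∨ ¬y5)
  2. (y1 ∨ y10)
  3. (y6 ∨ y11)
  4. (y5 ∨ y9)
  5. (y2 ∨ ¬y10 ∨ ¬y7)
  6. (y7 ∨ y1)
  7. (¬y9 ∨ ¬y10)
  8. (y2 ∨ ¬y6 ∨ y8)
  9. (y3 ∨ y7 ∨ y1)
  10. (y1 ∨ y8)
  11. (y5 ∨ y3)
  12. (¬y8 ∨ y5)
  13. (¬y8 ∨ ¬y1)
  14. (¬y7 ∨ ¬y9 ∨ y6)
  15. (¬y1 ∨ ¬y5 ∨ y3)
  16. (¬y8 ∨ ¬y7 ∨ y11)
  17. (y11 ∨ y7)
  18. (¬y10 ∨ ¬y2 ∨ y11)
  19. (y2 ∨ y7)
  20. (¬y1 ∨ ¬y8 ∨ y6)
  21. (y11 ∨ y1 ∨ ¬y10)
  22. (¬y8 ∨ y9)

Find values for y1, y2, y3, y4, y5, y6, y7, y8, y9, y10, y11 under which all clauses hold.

y1=True, y2=True, y3=True, y4=True, y5=False, y6=True, y7=False, y8=False, y9=True, y10=False, y11=True

Check each clause:
  1. (¬y6 ∨ y1 ∨ ¬y5) — y1 is true.
  2. (y1 ∨ y10) — y1 is true.
  3. (y6 ∨ y11) — y11 is true.
  4. (y5 ∨ y9) — y9 is true.
  5. (¬y10 ∨ ¬y7 ∨ y2) — ¬y7 is true.
  6. (y7 ∨ y1) — y1 is true.
  7. (¬y9 ∨ ¬y10) — ¬y10 is true.
  8. (¬y6 ∨ y8 ∨ y2) — y2 is true.
  9. (y1 ∨ y7 ∨ y3) — y1 is true.
  10. (y1 ∨ y8) — y1 is true.
  11. (y3 ∨ y5) — y3 is true.
  12. (y5 ∨ ¬y8) — ¬y8 is true.
  13. (¬y8 ∨ ¬y1) — ¬y8 is true.
  14. (¬y9 ∨ y6 ∨ ¬y7) — ¬y7 is true.
  15. (¬y1 ∨ y3 ∨ ¬y5) — y3 is true.
  16. (¬y7 ∨ ¬y8 ∨ y11) — ¬y8 is true.
  17. (y7 ∨ y11) — y11 is true.
  18. (¬y10 ∨ y11 ∨ ¬y2) — y11 is true.
  19. (y2 ∨ y7) — y2 is true.
  20. (y6 ∨ ¬y1 ∨ ¬y8) — ¬y8 is true.
  21. (y11 ∨ y1 ∨ ¬y10) — y1 is true.
  22. (¬y8 ∨ y9) — ¬y8 is true.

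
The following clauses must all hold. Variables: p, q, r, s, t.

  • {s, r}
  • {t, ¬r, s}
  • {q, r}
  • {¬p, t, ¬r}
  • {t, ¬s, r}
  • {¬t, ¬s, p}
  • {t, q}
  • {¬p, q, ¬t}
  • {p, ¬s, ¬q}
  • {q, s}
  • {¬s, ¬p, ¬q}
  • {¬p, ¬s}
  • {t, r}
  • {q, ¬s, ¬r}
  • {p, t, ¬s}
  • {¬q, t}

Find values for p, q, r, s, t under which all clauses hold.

p=0, q=1, r=1, s=0, t=1

Branch on p: take p = False.
Branch on q: take q = True.
  then s is forced to False.
  then r is forced to True.
  then t is forced to True.
Every clause has at least one true literal under this assignment.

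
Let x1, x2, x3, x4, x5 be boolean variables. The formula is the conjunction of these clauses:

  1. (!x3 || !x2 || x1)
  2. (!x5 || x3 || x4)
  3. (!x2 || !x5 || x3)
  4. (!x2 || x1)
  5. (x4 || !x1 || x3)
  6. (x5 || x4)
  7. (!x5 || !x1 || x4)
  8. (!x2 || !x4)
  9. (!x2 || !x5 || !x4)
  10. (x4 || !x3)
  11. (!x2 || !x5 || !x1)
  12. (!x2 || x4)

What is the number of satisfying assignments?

8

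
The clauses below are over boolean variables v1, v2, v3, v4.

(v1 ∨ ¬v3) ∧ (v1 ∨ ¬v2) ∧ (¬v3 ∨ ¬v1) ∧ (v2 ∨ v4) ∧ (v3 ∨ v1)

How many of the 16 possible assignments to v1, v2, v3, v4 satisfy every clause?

The models are:
  v1=T v2=F v3=F v4=T
  v1=T v2=T v3=F v4=F
  v1=T v2=T v3=F v4=T
That's 3 in total.

3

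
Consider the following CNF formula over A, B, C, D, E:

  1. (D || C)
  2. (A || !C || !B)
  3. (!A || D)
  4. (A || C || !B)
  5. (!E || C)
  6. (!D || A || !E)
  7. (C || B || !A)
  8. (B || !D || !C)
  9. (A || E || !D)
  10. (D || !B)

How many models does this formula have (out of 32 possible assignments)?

5

Satisfying assignments:
  A=F B=F C=T D=F E=F
  A=F B=F C=T D=F E=T
  A=T B=T C=F D=T E=F
  A=T B=T C=T D=T E=F
  A=T B=T C=T D=T E=T
Count: 5.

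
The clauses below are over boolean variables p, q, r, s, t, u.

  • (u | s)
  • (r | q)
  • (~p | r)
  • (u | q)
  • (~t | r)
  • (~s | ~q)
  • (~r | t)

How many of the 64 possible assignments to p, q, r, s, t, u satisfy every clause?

7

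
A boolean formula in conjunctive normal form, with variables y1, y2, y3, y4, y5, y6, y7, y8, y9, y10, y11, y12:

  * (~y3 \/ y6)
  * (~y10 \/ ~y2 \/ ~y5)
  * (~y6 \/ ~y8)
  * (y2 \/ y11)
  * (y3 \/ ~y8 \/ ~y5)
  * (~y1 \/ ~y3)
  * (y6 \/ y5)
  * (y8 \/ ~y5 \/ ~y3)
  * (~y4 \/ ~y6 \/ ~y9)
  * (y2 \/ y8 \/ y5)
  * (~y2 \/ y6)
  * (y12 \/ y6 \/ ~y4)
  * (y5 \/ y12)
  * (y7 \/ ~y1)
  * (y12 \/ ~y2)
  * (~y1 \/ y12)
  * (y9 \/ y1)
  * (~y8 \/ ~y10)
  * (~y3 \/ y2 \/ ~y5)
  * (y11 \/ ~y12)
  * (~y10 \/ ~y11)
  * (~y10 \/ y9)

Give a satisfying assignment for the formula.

y1=0, y2=0, y3=0, y4=0, y5=1, y6=0, y7=0, y8=0, y9=1, y10=0, y11=1, y12=1

Check each clause:
  1. (y6 \/ ~y3) — ~y3 is true.
  2. (~y5 \/ ~y10 \/ ~y2) — ~y10 is true.
  3. (~y8 \/ ~y6) — ~y8 is true.
  4. (y11 \/ y2) — y11 is true.
  5. (~y5 \/ ~y8 \/ y3) — ~y8 is true.
  6. (~y1 \/ ~y3) — ~y3 is true.
  7. (y6 \/ y5) — y5 is true.
  8. (y8 \/ ~y5 \/ ~y3) — ~y3 is true.
  9. (~y4 \/ ~y9 \/ ~y6) — ~y6 is true.
  10. (y5 \/ y2 \/ y8) — y5 is true.
  11. (y6 \/ ~y2) — ~y2 is true.
  12. (~y4 \/ y12 \/ y6) — ~y4 is true.
  13. (y5 \/ y12) — y12 is true.
  14. (y7 \/ ~y1) — ~y1 is true.
  15. (~y2 \/ y12) — y12 is true.
  16. (~y1 \/ y12) — y12 is true.
  17. (y9 \/ y1) — y9 is true.
  18. (~y10 \/ ~y8) — ~y8 is true.
  19. (~y5 \/ ~y3 \/ y2) — ~y3 is true.
  20. (y11 \/ ~y12) — y11 is true.
  21. (~y10 \/ ~y11) — ~y10 is true.
  22. (y9 \/ ~y10) — y9 is true.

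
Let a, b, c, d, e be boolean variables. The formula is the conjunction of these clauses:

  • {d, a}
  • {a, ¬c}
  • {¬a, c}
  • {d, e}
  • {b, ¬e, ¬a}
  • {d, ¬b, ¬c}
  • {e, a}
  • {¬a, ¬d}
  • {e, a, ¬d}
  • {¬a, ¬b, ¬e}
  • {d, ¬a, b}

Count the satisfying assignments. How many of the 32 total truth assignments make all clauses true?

2

The models are:
  a=F b=F c=F d=T e=T
  a=F b=T c=F d=T e=T
That's 2 in total.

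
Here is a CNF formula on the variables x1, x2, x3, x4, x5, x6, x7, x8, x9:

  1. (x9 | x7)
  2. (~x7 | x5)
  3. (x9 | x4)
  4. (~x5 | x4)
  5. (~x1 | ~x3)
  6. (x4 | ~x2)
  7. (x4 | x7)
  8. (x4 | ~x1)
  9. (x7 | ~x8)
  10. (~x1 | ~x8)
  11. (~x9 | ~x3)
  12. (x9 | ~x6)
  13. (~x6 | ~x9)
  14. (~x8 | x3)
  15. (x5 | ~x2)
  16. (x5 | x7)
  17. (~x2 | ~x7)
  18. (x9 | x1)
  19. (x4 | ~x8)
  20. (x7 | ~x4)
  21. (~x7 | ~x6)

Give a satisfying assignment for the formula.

x1=False  x2=False  x3=False  x4=True  x5=True  x6=False  x7=True  x8=False  x9=True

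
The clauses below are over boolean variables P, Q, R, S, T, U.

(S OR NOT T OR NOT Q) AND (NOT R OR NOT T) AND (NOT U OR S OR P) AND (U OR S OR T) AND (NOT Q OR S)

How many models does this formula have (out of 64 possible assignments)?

29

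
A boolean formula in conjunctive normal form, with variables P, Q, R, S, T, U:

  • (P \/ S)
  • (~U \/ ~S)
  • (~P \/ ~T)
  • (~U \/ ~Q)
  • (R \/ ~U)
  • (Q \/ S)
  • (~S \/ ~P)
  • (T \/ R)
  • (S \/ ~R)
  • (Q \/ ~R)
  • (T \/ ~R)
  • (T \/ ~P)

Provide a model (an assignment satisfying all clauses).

P=F, Q=T, R=F, S=T, T=T, U=F

Pure literal: U appears only negated; assign U = False.
Branch on P: take P = False.
  then S is forced to True.
Branch on Q: take Q = True.
Try R = False.
  then T is forced to True.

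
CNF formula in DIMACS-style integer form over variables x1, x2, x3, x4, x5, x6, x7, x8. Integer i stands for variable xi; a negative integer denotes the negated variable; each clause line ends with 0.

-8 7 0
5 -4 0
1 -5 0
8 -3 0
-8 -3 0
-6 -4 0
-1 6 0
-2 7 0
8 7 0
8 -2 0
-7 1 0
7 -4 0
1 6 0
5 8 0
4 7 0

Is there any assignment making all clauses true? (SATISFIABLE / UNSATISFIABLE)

x2 occurs only negated in the remaining clauses — set x2 = False.
Pure literal: x3 appears only negated; assign x3 = False.
Try x1 = True.
  then x6 is forced to True.
  then x4 is forced to False.
  then x7 is forced to True.
For the remaining variables, x5 = False, x8 = True works.
So x1 = True, x2 = False, x3 = False, x4 = False, x5 = False, x6 = True, x7 = True, x8 = True is a satisfying assignment.

SATISFIABLE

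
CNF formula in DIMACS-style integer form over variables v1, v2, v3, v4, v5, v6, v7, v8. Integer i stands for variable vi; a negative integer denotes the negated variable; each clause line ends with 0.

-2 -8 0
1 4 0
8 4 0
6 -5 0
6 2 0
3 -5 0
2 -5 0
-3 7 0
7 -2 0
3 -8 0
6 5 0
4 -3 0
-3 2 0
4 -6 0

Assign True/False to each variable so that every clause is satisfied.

v1=F  v2=T  v3=T  v4=T  v5=T  v6=T  v7=T  v8=F

Check each clause:
  1. (~v8 | ~v2) — ~v8 is true.
  2. (v1 | v4) — v4 is true.
  3. (v4 | v8) — v4 is true.
  4. (v6 | ~v5) — v6 is true.
  5. (v6 | v2) — v2 is true.
  6. (v3 | ~v5) — v3 is true.
  7. (~v5 | v2) — v2 is true.
  8. (v7 | ~v3) — v7 is true.
  9. (v7 | ~v2) — v7 is true.
  10. (~v8 | v3) — ~v8 is true.
  11. (v6 | v5) — v5 is true.
  12. (~v3 | v4) — v4 is true.
  13. (~v3 | v2) — v2 is true.
  14. (~v6 | v4) — v4 is true.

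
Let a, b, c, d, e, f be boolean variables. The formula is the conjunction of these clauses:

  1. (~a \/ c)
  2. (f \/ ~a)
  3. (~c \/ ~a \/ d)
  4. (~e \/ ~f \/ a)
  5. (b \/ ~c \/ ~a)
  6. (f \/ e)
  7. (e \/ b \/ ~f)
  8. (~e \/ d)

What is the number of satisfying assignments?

Case analysis on a and e:
  a=1, e=1: remaining (b,c,d,f) ∈ {(1,1,1,1)} — 1.
  a=1, e=0: remaining (b,c,d,f) ∈ {(1,1,1,1)} — 1.
  a=0, e=1: remaining (b,c,d,f) ∈ {(0,0,1,0); (0,1,1,0); (1,0,1,0); (1,1,1,0)} — 4.
  a=0, e=0: remaining (b,c,d,f) ∈ {(1,0,0,1); (1,0,1,1); (1,1,0,1); (1,1,1,1)} — 4.
Total: 1 + 1 + 4 + 4 = 10.

10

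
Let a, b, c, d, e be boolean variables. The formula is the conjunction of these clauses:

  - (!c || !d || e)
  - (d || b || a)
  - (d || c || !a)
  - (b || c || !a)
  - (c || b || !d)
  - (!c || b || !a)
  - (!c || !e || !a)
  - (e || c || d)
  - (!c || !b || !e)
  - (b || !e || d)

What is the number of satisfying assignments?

The models are:
  a=0 b=0 c=1 d=1 e=1
  a=0 b=1 c=0 d=0 e=1
  a=0 b=1 c=0 d=1 e=0
  a=0 b=1 c=0 d=1 e=1
  a=0 b=1 c=1 d=0 e=0
  a=1 b=1 c=0 d=1 e=0
  a=1 b=1 c=0 d=1 e=1
  a=1 b=1 c=1 d=0 e=0
Count: 8.

8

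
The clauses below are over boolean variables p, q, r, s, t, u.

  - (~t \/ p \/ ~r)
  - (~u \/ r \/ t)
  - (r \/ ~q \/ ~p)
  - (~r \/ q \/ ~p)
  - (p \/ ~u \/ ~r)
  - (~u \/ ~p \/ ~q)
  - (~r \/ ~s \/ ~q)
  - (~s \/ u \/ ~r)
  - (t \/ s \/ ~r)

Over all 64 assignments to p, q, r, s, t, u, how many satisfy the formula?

19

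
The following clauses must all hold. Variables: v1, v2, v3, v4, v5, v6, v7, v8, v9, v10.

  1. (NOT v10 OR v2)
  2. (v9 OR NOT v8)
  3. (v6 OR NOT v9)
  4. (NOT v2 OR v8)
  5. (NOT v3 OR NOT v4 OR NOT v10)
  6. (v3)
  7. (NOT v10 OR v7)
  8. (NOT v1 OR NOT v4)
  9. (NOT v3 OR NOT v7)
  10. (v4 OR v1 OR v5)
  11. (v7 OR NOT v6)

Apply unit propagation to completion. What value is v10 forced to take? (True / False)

False

Unit clause (v3) sets v3 = True.
(NOT v7 OR NOT v3) with v3 = True leaves only NOT v7, so v7 = False.
In (NOT v10 OR v7), v7 is now false; NOT v10 must hold, so v10 = False.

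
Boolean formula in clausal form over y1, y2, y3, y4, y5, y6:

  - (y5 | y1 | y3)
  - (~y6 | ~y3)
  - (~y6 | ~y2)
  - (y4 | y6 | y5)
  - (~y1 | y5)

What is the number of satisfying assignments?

Split on y5, then y6.
  y5=1, y6=1: remaining (y1,y2,y3,y4) ∈ {(0,0,0,0); (0,0,0,1); (1,0,0,0); (1,0,0,1)} — 4.
  y5=1, y6=0: y1, y2, y3, y4 free → 2^4 = 16.
  y5=0, y6=1: a clause becomes empty — 0.
  y5=0, y6=0: remaining (y1,y2,y3,y4) ∈ {(0,0,1,1); (0,1,1,1)} — 2.
Total: 4 + 16 + 0 + 2 = 22.

22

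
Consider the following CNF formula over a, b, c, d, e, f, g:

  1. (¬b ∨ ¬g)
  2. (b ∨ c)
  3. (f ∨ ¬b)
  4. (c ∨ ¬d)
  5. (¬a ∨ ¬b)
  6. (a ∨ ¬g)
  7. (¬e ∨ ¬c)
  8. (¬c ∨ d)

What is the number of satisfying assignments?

9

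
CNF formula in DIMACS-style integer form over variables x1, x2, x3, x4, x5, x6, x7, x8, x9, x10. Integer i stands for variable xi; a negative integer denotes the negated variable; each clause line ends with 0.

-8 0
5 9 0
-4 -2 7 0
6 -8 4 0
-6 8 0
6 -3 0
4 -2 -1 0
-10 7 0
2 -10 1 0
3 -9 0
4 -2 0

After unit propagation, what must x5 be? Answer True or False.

(~x8) stands alone — x8 = False.
(~x6 \/ x8) with x8 = False leaves only ~x6, so x6 = False.
From (~x3 \/ x6) and x6 = False: x3 = False.
From (~x9 \/ x3) and x3 = False: x9 = False.
From (x5 \/ x9) and x9 = False: x5 = True.

True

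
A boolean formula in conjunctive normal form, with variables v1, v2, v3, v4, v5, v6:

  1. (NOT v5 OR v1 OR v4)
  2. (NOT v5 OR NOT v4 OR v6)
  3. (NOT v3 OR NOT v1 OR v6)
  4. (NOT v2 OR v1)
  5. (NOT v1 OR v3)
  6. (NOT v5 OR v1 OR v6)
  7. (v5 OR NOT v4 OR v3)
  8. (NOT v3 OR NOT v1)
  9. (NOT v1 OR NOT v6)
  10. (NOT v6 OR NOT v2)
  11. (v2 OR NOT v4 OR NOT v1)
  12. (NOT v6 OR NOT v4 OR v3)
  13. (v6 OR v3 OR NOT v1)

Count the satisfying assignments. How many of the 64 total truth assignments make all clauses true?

7

Satisfying assignments:
  v1=0 v2=0 v3=0 v4=0 v5=0 v6=0
  v1=0 v2=0 v3=0 v4=0 v5=0 v6=1
  v1=0 v2=0 v3=1 v4=0 v5=0 v6=0
  v1=0 v2=0 v3=1 v4=0 v5=0 v6=1
  v1=0 v2=0 v3=1 v4=1 v5=0 v6=0
  v1=0 v2=0 v3=1 v4=1 v5=0 v6=1
  v1=0 v2=0 v3=1 v4=1 v5=1 v6=1
Count: 7.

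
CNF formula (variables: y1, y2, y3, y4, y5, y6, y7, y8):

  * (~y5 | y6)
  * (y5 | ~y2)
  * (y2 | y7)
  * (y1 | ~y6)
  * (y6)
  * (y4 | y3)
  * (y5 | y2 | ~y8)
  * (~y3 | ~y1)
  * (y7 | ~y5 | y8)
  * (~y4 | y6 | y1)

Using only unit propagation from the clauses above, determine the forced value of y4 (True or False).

True

(y6) is a unit clause: y6 = True.
(y1 | ~y6) with y6 = True leaves only y1, so y1 = True.
From (~y3 | ~y1) and y1 = True: y3 = False.
(y3 | y4): since y3 = False, the clause reduces to (y4). y4 = True.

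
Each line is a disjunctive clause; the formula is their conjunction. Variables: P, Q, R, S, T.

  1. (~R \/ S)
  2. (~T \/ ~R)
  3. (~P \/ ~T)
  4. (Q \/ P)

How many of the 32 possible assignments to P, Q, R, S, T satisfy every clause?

Case analysis on P and R:
  P=1, R=1: remaining (Q,S,T) ∈ {(0,1,0); (1,1,0)} — 2.
  P=1, R=0: remaining (Q,S,T) ∈ {(0,0,0); (0,1,0); (1,0,0); (1,1,0)} — 4.
  P=0, R=1: remaining (Q,S,T) ∈ {(1,1,0)} — 1.
  P=0, R=0: remaining (Q,S,T) ∈ {(1,0,0); (1,0,1); (1,1,0); (1,1,1)} — 4.
Total: 2 + 4 + 1 + 4 = 11.

11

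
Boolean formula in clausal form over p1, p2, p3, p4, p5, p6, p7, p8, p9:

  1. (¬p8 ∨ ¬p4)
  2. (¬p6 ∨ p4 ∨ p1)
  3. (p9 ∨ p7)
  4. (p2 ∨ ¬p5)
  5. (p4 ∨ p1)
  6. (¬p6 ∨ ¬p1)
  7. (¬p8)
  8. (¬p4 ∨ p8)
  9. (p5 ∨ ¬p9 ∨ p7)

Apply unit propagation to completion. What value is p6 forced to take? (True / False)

Unit clause (¬p8) sets p8 = False.
From (¬p4 ∨ p8) and p8 = False: p4 = False.
In (p1 ∨ p4), p4 is now false; p1 must hold, so p1 = True.
(¬p6 ∨ ¬p1) with p1 = True leaves only ¬p6, so p6 = False.

False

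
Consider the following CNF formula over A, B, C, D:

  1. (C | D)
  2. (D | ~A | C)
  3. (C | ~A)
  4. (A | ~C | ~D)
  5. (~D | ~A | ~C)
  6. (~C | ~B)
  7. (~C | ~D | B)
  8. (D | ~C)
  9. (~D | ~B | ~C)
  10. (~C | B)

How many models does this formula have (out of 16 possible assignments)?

2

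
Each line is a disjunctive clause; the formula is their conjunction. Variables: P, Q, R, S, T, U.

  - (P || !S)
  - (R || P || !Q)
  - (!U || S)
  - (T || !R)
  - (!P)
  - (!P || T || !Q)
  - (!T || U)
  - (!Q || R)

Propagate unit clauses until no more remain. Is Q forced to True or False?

False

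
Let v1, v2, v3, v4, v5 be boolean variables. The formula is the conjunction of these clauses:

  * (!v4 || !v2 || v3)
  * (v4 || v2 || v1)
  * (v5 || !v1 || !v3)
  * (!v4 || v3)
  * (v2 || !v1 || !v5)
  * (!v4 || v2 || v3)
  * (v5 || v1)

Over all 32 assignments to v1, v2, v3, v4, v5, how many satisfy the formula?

9

Split on v1, then v2.
  v1=1, v2=1: remaining (v3,v4,v5) ∈ {(0,0,0); (0,0,1); (1,0,1); (1,1,1)} — 4.
  v1=1, v2=0: remaining (v3,v4,v5) ∈ {(0,0,0)} — 1.
  v1=0, v2=1: remaining (v3,v4,v5) ∈ {(0,0,1); (1,0,1); (1,1,1)} — 3.
  v1=0, v2=0: remaining (v3,v4,v5) ∈ {(1,1,1)} — 1.
Total: 4 + 1 + 3 + 1 = 9.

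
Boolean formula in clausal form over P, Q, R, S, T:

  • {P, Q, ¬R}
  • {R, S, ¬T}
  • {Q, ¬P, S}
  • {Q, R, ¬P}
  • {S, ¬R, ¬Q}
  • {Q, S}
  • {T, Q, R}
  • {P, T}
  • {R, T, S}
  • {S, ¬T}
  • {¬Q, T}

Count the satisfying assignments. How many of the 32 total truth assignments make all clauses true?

7

Case analysis on Q and R:
  Q=T, R=T: remaining (P,S,T) ∈ {(F,T,T); (T,T,T)} — 2.
  Q=T, R=F: remaining (P,S,T) ∈ {(F,T,T); (T,T,T)} — 2.
  Q=F, R=T: remaining (P,S,T) ∈ {(T,T,F); (T,T,T)} — 2.
  Q=F, R=F: remaining (P,S,T) ∈ {(F,T,T)} — 1.
Total: 2 + 2 + 2 + 1 = 7.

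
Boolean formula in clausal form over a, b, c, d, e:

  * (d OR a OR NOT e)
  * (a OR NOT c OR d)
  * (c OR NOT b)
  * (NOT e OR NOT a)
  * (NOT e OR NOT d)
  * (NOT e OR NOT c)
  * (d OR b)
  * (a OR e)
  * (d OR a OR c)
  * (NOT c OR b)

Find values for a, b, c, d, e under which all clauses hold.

Set a = True and propagate.
  then e is forced to False.
The remaining clauses are satisfied by b = True, c = True, d = False.
Every clause has at least one true literal under this assignment.
Check each clause:
  1. (a OR NOT e OR d) — a is true.
  2. (d OR a OR NOT c) — a is true.
  3. (NOT b OR c) — c is true.
  4. (NOT e OR NOT a) — NOT e is true.
  5. (NOT d OR NOT e) — NOT e is true.
  6. (NOT c OR NOT e) — NOT e is true.
  7. (d OR b) — b is true.
  8. (e OR a) — a is true.
  9. (a OR d OR c) — a is true.
  10. (b OR NOT c) — b is true.

a=True  b=True  c=True  d=False  e=False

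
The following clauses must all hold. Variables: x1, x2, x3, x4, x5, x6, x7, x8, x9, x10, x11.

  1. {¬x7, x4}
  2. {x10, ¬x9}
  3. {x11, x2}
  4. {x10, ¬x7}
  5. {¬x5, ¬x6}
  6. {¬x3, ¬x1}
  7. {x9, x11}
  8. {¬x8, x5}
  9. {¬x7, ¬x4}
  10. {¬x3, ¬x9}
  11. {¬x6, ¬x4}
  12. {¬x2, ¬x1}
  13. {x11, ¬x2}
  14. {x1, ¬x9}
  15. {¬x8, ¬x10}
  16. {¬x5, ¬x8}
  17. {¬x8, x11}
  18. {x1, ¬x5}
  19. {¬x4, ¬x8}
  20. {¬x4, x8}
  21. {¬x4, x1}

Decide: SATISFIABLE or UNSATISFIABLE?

SATISFIABLE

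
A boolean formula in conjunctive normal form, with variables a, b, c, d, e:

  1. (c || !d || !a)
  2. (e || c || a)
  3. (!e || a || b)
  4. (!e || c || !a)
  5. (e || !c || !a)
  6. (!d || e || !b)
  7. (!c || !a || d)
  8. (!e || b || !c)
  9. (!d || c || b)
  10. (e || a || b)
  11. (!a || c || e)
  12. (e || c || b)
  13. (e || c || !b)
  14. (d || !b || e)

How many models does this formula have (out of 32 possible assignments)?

5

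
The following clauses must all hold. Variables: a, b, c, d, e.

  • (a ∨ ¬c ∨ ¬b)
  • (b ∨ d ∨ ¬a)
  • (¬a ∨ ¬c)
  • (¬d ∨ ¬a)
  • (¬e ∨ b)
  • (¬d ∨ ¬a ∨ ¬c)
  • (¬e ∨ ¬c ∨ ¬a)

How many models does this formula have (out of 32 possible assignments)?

Split on a, then c.
  a=T, c=T: a clause becomes empty — 0.
  a=T, c=F: remaining (b,d,e) ∈ {(T,F,F); (T,F,T)} — 2.
  a=F, c=T: remaining (b,d,e) ∈ {(F,F,F); (F,T,F)} — 2.
  a=F, c=F: d free; 3 ways for (b,e) × 2^1 = 6.
Total: 0 + 2 + 2 + 6 = 10.

10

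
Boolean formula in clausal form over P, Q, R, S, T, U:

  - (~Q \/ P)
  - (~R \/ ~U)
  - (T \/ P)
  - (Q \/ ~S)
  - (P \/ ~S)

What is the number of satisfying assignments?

21

Case analysis on P and Q:
  P=1, Q=1: S, T free; 3 ways for (R,U) × 2^2 = 12.
  P=1, Q=0: T free; 3 ways for (R,S,U) × 2^1 = 6.
  P=0, Q=1: a clause becomes empty — 0.
  P=0, Q=0: remaining (R,S,T,U) ∈ {(0,0,1,0); (0,0,1,1); (1,0,1,0)} — 3.
Total: 12 + 6 + 0 + 3 = 21.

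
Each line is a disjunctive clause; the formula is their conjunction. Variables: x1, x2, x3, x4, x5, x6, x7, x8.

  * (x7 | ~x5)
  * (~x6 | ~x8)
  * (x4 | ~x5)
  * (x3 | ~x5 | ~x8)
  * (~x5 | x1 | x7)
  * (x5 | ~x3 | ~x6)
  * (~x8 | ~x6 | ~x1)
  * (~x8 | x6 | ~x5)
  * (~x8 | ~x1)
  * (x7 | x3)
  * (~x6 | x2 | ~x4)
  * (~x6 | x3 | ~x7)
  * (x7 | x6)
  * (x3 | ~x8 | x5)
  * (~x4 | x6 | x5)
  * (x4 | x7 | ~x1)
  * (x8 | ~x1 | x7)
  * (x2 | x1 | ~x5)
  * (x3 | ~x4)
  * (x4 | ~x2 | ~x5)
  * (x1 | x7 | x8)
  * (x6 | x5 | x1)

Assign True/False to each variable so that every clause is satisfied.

Set x1 = True and propagate.
  then x8 is forced to False.
  then x7 is forced to True.
The remaining clauses are satisfied by x2 = True, x3 = True, x4 = False, x5 = False, x6 = False.
Every clause has at least one true literal under this assignment.

x1=True  x2=True  x3=True  x4=False  x5=False  x6=False  x7=True  x8=False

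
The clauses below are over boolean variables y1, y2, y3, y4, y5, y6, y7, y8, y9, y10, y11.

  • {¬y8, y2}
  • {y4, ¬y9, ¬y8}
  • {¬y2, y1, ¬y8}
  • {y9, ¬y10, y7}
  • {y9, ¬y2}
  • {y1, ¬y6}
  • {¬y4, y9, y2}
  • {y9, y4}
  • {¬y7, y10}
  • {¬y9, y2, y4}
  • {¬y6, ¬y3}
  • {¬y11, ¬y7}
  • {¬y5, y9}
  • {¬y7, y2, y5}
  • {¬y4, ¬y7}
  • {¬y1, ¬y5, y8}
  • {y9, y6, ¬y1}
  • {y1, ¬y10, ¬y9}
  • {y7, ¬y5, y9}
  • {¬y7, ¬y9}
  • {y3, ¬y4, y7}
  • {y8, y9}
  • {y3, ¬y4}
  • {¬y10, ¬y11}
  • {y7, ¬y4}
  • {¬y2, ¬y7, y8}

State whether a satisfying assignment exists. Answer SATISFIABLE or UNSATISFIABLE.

Branch on y1: take y1 = True.
For the remaining variables, y2 = True, y3 = False, y4 = False, y5 = False, y6 = False, y7 = False, y8 = False, y9 = True, y10 = False, y11 = True works.
So y1=1, y2=1, y3=0, y4=0, y5=0, y6=0, y7=0, y8=0, y9=1, y10=0, y11=1 is a satisfying assignment.

SATISFIABLE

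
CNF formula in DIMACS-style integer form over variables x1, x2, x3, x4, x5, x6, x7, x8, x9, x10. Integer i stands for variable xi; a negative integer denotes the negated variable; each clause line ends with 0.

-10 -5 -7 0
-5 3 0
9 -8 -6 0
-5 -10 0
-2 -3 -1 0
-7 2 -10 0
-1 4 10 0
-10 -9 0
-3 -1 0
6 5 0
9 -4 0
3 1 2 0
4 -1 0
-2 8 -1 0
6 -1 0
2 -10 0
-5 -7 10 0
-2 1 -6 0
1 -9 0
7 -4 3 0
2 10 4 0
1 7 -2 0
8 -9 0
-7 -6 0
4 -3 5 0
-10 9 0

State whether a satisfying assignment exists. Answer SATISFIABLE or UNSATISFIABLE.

x1 = True:
  propagation gives x3=False, x5=False, x6=True, x4=True; an empty clause results — contradiction.
x1 = False:
  propagation gives x9=False, x4=False, x10=False, x2=True; an empty clause results — contradiction.
Every branch closes, so no satisfying assignment exists.

UNSATISFIABLE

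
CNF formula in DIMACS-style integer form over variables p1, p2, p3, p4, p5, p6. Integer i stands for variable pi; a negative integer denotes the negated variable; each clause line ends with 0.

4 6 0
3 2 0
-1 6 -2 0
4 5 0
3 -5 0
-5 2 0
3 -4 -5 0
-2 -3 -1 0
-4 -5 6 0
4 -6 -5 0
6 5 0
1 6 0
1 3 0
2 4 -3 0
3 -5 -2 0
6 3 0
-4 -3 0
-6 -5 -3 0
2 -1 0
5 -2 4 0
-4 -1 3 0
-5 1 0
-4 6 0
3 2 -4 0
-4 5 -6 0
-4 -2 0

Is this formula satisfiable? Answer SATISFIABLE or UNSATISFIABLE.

UNSATISFIABLE

p4 = True:
  propagation gives p3=False, p2=True; an empty clause results — contradiction.
p4 = False:
  propagation gives p6=True, p5=True; an empty clause results — contradiction.
Every branch closes, so no satisfying assignment exists.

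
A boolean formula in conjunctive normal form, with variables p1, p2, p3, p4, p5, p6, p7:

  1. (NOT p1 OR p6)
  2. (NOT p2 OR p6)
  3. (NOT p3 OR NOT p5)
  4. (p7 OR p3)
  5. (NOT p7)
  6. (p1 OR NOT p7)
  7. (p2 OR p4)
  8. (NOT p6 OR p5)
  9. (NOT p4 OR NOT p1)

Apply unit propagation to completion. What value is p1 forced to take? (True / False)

False

(NOT p7) is a unit clause: p7 = False.
(p7 OR p3) with p7 = False leaves only p3, so p3 = True.
(NOT p3 OR NOT p5): since p3 = True, the clause reduces to (NOT p5). p5 = False.
(p5 OR NOT p6) with p5 = False leaves only NOT p6, so p6 = False.
(NOT p1 OR p6): since p6 = False, the clause reduces to (NOT p1). p1 = False.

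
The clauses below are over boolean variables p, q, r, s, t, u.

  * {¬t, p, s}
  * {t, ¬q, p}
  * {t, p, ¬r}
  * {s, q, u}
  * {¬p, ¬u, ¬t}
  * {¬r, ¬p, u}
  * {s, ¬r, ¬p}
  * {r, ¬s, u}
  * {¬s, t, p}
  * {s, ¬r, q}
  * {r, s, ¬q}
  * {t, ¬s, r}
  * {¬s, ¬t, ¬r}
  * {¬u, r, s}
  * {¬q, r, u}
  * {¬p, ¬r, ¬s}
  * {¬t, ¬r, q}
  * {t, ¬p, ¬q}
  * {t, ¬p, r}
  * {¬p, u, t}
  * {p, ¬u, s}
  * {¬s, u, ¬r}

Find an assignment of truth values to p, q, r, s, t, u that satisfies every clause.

Set p = False and propagate.
Set q = True and propagate.
  then t is forced to True.
  then s is forced to True.
  then r is forced to False.
  then u is forced to True.

p=0, q=1, r=0, s=1, t=1, u=1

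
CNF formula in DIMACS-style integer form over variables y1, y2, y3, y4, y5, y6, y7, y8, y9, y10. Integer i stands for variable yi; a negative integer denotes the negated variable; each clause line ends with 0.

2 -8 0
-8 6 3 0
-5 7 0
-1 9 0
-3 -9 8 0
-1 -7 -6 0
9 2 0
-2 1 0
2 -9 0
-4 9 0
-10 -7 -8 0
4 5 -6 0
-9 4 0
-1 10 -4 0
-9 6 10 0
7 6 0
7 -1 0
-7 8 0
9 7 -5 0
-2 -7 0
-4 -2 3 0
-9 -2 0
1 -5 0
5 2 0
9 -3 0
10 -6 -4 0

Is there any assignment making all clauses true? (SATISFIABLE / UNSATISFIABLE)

y9 = True:
  propagation gives y2=True; an empty clause results — contradiction.
y9 = False:
  propagation gives y1=False, y2=True; an empty clause results — contradiction.
Every branch closes, so no satisfying assignment exists.

UNSATISFIABLE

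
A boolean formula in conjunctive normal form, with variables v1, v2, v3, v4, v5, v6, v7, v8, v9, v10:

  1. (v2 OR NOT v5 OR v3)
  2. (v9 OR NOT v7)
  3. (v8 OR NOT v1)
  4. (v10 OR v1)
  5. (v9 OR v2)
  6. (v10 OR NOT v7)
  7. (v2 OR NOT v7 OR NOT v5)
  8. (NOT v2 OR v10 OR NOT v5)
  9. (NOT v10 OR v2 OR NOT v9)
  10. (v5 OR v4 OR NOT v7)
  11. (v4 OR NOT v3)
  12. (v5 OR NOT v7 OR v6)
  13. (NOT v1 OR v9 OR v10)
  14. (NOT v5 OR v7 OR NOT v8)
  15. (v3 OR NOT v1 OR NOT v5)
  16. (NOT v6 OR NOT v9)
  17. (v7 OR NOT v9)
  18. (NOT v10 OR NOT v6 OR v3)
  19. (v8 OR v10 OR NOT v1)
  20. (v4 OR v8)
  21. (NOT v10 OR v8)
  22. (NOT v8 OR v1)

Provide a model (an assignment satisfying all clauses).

v4 occurs only positively in the remaining clauses — set v4 = True.
Branch on v1: take v1 = True.
  then v8 is forced to True.
The remaining clauses are satisfied by v2 = True, v3 = True, v5 = True, v6 = False, v7 = True, v9 = True, v10 = True.
Every clause has at least one true literal under this assignment.

v1=1, v2=1, v3=1, v4=1, v5=1, v6=0, v7=1, v8=1, v9=1, v10=1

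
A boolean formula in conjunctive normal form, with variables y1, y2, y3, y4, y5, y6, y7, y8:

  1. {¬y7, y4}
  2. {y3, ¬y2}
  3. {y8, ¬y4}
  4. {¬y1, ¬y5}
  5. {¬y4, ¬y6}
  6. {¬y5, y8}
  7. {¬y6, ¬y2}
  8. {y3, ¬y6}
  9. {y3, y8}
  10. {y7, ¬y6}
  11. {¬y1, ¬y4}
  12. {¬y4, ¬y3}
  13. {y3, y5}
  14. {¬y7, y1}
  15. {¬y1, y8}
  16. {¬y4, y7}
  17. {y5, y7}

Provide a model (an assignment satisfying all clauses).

y1 = False, y2 = True, y3 = True, y4 = False, y5 = True, y6 = False, y7 = False, y8 = True

Check each clause:
  1. {¬y7, y4} — ¬y7 is true.
  2. {y3, ¬y2} — y3 is true.
  3. {¬y4, y8} — y8 is true.
  4. {¬y1, ¬y5} — ¬y1 is true.
  5. {¬y4, ¬y6} — ¬y6 is true.
  6. {y8, ¬y5} — y8 is true.
  7. {¬y6, ¬y2} — ¬y6 is true.
  8. {¬y6, y3} — ¬y6 is true.
  9. {y8, y3} — y8 is true.
  10. {y7, ¬y6} — ¬y6 is true.
  11. {¬y4, ¬y1} — ¬y4 is true.
  12. {¬y4, ¬y3} — ¬y4 is true.
  13. {y5, y3} — y3 is true.
  14. {¬y7, y1} — ¬y7 is true.
  15. {¬y1, y8} — y8 is true.
  16. {¬y4, y7} — ¬y4 is true.
  17. {y7, y5} — y5 is true.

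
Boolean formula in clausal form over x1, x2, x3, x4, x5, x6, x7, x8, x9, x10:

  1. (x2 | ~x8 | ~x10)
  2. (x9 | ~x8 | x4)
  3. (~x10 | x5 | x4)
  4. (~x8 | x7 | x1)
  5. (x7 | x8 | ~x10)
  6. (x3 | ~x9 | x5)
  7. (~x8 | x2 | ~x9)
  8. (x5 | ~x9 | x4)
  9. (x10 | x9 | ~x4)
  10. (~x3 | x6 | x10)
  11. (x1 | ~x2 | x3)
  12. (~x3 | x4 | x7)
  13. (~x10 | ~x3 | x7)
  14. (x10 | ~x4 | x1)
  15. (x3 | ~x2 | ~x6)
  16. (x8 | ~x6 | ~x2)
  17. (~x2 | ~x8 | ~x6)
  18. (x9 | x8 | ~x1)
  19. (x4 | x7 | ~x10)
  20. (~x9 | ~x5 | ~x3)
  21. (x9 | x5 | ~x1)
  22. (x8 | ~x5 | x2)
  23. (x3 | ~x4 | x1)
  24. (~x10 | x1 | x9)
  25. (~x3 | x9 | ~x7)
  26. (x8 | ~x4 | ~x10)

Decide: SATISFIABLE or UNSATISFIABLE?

SATISFIABLE

Try x1 = True.
Set x2 = True and propagate.
For the remaining variables, x3 = False, x4 = True, x5 = True, x6 = False, x7 = False, x8 = False, x9 = True, x10 = False works.
So x1=1  x2=1  x3=0  x4=1  x5=1  x6=0  x7=0  x8=0  x9=1  x10=0 is a satisfying assignment.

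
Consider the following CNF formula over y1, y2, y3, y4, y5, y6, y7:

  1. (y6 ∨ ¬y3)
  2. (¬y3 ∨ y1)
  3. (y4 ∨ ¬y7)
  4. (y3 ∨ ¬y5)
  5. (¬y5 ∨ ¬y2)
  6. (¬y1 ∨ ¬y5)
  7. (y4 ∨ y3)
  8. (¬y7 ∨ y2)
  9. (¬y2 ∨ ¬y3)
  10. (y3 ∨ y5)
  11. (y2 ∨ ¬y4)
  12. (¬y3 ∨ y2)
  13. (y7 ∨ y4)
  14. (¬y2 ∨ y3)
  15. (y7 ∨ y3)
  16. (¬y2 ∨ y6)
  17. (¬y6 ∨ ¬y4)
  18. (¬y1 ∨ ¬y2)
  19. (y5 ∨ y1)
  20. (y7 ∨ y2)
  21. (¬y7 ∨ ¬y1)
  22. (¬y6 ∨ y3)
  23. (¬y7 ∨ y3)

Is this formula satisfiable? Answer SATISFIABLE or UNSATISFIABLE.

y3 = True:
  propagation gives y6=True, y1=True, y5=False, y2=False; an empty clause results — contradiction.
y3 = False:
  propagation gives y5=False; an empty clause results — contradiction.
Every branch closes, so no satisfying assignment exists.

UNSATISFIABLE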